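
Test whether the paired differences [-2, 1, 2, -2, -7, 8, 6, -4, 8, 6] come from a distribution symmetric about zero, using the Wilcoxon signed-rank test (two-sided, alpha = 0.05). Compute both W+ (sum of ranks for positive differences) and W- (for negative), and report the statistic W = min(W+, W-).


Step 1: Drop any zero differences (none here) and take |d_i|.
|d| = [2, 1, 2, 2, 7, 8, 6, 4, 8, 6]
Step 2: Midrank |d_i| (ties get averaged ranks).
ranks: |2|->3, |1|->1, |2|->3, |2|->3, |7|->8, |8|->9.5, |6|->6.5, |4|->5, |8|->9.5, |6|->6.5
Step 3: Attach original signs; sum ranks with positive sign and with negative sign.
W+ = 1 + 3 + 9.5 + 6.5 + 9.5 + 6.5 = 36
W- = 3 + 3 + 8 + 5 = 19
(Check: W+ + W- = 55 should equal n(n+1)/2 = 55.)
Step 4: Test statistic W = min(W+, W-) = 19.
Step 5: Ties in |d|, so use the tie-corrected normal approximation.
        E[W] = n(n+1)/4 = 10*11/4 = 27.5.
        Tie groups: |d|=2 (t=3), |d|=6 (t=2), |d|=8 (t=2); sum(t^3 - t) = 36.
        Var[W] = n(n+1)(2n+1)/24 - sum(t^3-t)/48 = 2310/24 - 36/48 = 95.5.
        z = (W - E[W]) / sqrt(Var[W]) = (19 - 27.5) / 9.7724 = -0.8698.
        Two-sided p = 2*Phi(z) = 0.384412.
Step 6: alpha = 0.05. fail to reject H0.

W+ = 36, W- = 19, W = min = 19, p = 0.384412, fail to reject H0.


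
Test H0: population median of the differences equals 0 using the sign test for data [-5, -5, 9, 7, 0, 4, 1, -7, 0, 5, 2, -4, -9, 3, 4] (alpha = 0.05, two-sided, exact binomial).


Step 1: Discard zero differences. Original n = 15; n_eff = number of nonzero differences = 13.
Nonzero differences (with sign): -5, -5, +9, +7, +4, +1, -7, +5, +2, -4, -9, +3, +4
Step 2: Count signs: positive = 8, negative = 5.
Step 3: Under H0: P(positive) = 0.5, so the number of positives S ~ Bin(13, 0.5).
Step 4: Two-sided exact p-value = sum of Bin(13,0.5) probabilities at or below the observed probability = 0.581055.
Step 5: alpha = 0.05. fail to reject H0.

n_eff = 13, pos = 8, neg = 5, p = 0.581055, fail to reject H0.


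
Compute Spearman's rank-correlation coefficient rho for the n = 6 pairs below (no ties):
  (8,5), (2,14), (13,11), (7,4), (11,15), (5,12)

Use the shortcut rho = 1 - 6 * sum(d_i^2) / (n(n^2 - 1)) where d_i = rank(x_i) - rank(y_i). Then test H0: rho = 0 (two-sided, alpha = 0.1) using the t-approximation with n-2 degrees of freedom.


Step 1: Rank x and y separately (midranks; no ties here).
rank(x): 8->4, 2->1, 13->6, 7->3, 11->5, 5->2
rank(y): 5->2, 14->5, 11->3, 4->1, 15->6, 12->4
Step 2: d_i = R_x(i) - R_y(i); compute d_i^2.
  (4-2)^2=4, (1-5)^2=16, (6-3)^2=9, (3-1)^2=4, (5-6)^2=1, (2-4)^2=4
sum(d^2) = 38.
Step 3: rho = 1 - 6*38 / (6*(6^2 - 1)) = 1 - 228/210 = -0.085714.
Step 4: Under H0, t = rho * sqrt((n-2)/(1-rho^2)) = -0.1721 ~ t(4).
Step 5: Two-sided p-value from the t-distribution with 4 df = 0.871743.
Step 6: alpha = 0.1. fail to reject H0.

rho = -0.0857, p = 0.871743, fail to reject H0 at alpha = 0.1.


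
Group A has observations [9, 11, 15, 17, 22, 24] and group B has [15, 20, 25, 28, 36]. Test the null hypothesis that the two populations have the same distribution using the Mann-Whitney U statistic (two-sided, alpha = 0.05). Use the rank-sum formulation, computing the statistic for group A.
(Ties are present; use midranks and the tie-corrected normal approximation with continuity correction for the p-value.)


Step 1: Combine and sort all 11 observations; assign midranks.
sorted (value, group): (9,X), (11,X), (15,X), (15,Y), (17,X), (20,Y), (22,X), (24,X), (25,Y), (28,Y), (36,Y)
ranks: 9->1, 11->2, 15->3.5, 15->3.5, 17->5, 20->6, 22->7, 24->8, 25->9, 28->10, 36->11
Step 2: Rank sum for X: R1 = 1 + 2 + 3.5 + 5 + 7 + 8 = 26.5.
Step 3: U_X = R1 - n1(n1+1)/2 = 26.5 - 6*7/2 = 26.5 - 21 = 5.5.
       U_Y = n1*n2 - U_X = 30 - 5.5 = 24.5.
Step 4: Ties are present, so use the tie-corrected normal approximation (with continuity correction) for the p-value.
Step 5: p-value = 0.099576; compare to alpha = 0.05. fail to reject H0.

U_X = 5.5, p = 0.099576, fail to reject H0 at alpha = 0.05.


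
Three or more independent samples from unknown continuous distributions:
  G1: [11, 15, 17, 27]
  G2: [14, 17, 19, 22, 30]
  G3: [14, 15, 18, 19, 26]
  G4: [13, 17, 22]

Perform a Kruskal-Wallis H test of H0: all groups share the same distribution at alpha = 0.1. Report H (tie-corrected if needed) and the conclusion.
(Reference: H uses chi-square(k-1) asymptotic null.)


Step 1: Combine all N = 17 observations and assign midranks.
sorted (value, group, rank): (11,G1,1), (13,G4,2), (14,G2,3.5), (14,G3,3.5), (15,G1,5.5), (15,G3,5.5), (17,G1,8), (17,G2,8), (17,G4,8), (18,G3,10), (19,G2,11.5), (19,G3,11.5), (22,G2,13.5), (22,G4,13.5), (26,G3,15), (27,G1,16), (30,G2,17)
Step 2: Sum ranks within each group.
R_1 = 30.5 (n_1 = 4)
R_2 = 53.5 (n_2 = 5)
R_3 = 45.5 (n_3 = 5)
R_4 = 23.5 (n_4 = 3)
Step 3: H = 12/(N(N+1)) * sum(R_i^2/n_i) - 3(N+1)
     = 12/(17*18) * (30.5^2/4 + 53.5^2/5 + 45.5^2/5 + 23.5^2/3) - 3*18
     = 0.039216 * 1403.15 - 54
     = 1.025327.
Step 4: Ties present; correction factor C = 1 - 48/(17^3 - 17) = 0.990196. Corrected H = 1.025327 / 0.990196 = 1.035479.
Step 5: Under H0, H ~ chi^2(3); p-value = 0.792668.
Step 6: alpha = 0.1. fail to reject H0.

H = 1.0355, df = 3, p = 0.792668, fail to reject H0.


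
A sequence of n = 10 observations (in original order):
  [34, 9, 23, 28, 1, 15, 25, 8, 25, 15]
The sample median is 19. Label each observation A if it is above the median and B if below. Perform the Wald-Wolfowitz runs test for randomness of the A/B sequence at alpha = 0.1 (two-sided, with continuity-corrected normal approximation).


Step 1: Compute median = 19; label A = above, B = below.
Labels in order: ABAABBABAB  (n_A = 5, n_B = 5)
Step 2: Count runs R = 8.
Step 3: Under H0 (random ordering), E[R] = 2*n_A*n_B/(n_A+n_B) + 1 = 2*5*5/10 + 1 = 6.0000.
        Var[R] = 2*n_A*n_B*(2*n_A*n_B - n_A - n_B) / ((n_A+n_B)^2 * (n_A+n_B-1)) = 2000/900 = 2.2222.
        SD[R] = 1.4907.
Step 4: Continuity-corrected z = (R - 0.5 - E[R]) / SD[R] = (8 - 0.5 - 6.0000) / 1.4907 = 1.0062.
Step 5: Two-sided p-value via normal approximation = 2*(1 - Phi(|z|)) = 0.314305.
Step 6: alpha = 0.1. fail to reject H0.

R = 8, z = 1.0062, p = 0.314305, fail to reject H0.


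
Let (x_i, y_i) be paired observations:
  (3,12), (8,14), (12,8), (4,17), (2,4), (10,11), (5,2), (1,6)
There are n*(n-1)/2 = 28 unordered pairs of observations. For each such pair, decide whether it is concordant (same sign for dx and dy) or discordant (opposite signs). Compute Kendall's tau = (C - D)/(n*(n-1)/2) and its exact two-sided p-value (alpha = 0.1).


Step 1: Enumerate the 28 unordered pairs (i,j) with i<j and classify each by sign(x_j-x_i) * sign(y_j-y_i).
  (1,2):dx=+5,dy=+2->C; (1,3):dx=+9,dy=-4->D; (1,4):dx=+1,dy=+5->C; (1,5):dx=-1,dy=-8->C
  (1,6):dx=+7,dy=-1->D; (1,7):dx=+2,dy=-10->D; (1,8):dx=-2,dy=-6->C; (2,3):dx=+4,dy=-6->D
  (2,4):dx=-4,dy=+3->D; (2,5):dx=-6,dy=-10->C; (2,6):dx=+2,dy=-3->D; (2,7):dx=-3,dy=-12->C
  (2,8):dx=-7,dy=-8->C; (3,4):dx=-8,dy=+9->D; (3,5):dx=-10,dy=-4->C; (3,6):dx=-2,dy=+3->D
  (3,7):dx=-7,dy=-6->C; (3,8):dx=-11,dy=-2->C; (4,5):dx=-2,dy=-13->C; (4,6):dx=+6,dy=-6->D
  (4,7):dx=+1,dy=-15->D; (4,8):dx=-3,dy=-11->C; (5,6):dx=+8,dy=+7->C; (5,7):dx=+3,dy=-2->D
  (5,8):dx=-1,dy=+2->D; (6,7):dx=-5,dy=-9->C; (6,8):dx=-9,dy=-5->C; (7,8):dx=-4,dy=+4->D
Step 2: C = 15, D = 13, total pairs = 28.
Step 3: tau = (C - D)/(n(n-1)/2) = (15 - 13)/28 = 0.071429.
Step 4: Exact two-sided p-value (enumerate n! = 40320 permutations of y under H0): p = 0.904861.
Step 5: alpha = 0.1. fail to reject H0.

tau_b = 0.0714 (C=15, D=13), p = 0.904861, fail to reject H0.


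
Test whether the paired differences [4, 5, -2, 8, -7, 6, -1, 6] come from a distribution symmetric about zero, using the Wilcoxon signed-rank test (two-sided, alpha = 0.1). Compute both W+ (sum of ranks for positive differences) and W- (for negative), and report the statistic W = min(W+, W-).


Step 1: Drop any zero differences (none here) and take |d_i|.
|d| = [4, 5, 2, 8, 7, 6, 1, 6]
Step 2: Midrank |d_i| (ties get averaged ranks).
ranks: |4|->3, |5|->4, |2|->2, |8|->8, |7|->7, |6|->5.5, |1|->1, |6|->5.5
Step 3: Attach original signs; sum ranks with positive sign and with negative sign.
W+ = 3 + 4 + 8 + 5.5 + 5.5 = 26
W- = 2 + 7 + 1 = 10
(Check: W+ + W- = 36 should equal n(n+1)/2 = 36.)
Step 4: Test statistic W = min(W+, W-) = 10.
Step 5: Ties in |d|, so use the tie-corrected normal approximation.
        E[W] = n(n+1)/4 = 8*9/4 = 18.
        Tie groups: |d|=6 (t=2); sum(t^3 - t) = 6.
        Var[W] = n(n+1)(2n+1)/24 - sum(t^3-t)/48 = 1224/24 - 6/48 = 50.875.
        z = (W - E[W]) / sqrt(Var[W]) = (10 - 18) / 7.1327 = -1.1216.
        Two-sided p = 2*Phi(z) = 0.262033.
Step 6: alpha = 0.1. fail to reject H0.

W+ = 26, W- = 10, W = min = 10, p = 0.262033, fail to reject H0.


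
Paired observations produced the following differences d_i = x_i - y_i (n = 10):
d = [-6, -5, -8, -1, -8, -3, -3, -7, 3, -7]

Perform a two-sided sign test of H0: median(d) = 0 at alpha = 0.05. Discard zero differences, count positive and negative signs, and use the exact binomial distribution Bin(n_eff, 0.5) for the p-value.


Step 1: Discard zero differences. Original n = 10; n_eff = number of nonzero differences = 10.
Nonzero differences (with sign): -6, -5, -8, -1, -8, -3, -3, -7, +3, -7
Step 2: Count signs: positive = 1, negative = 9.
Step 3: Under H0: P(positive) = 0.5, so the number of positives S ~ Bin(10, 0.5).
Step 4: Two-sided exact p-value = sum of Bin(10,0.5) probabilities at or below the observed probability = 0.021484.
Step 5: alpha = 0.05. reject H0.

n_eff = 10, pos = 1, neg = 9, p = 0.021484, reject H0.


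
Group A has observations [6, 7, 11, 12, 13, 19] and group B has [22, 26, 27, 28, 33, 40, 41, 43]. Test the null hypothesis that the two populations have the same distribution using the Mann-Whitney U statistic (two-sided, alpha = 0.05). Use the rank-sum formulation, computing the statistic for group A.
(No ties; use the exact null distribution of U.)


Step 1: Combine and sort all 14 observations; assign midranks.
sorted (value, group): (6,X), (7,X), (11,X), (12,X), (13,X), (19,X), (22,Y), (26,Y), (27,Y), (28,Y), (33,Y), (40,Y), (41,Y), (43,Y)
ranks: 6->1, 7->2, 11->3, 12->4, 13->5, 19->6, 22->7, 26->8, 27->9, 28->10, 33->11, 40->12, 41->13, 43->14
Step 2: Rank sum for X: R1 = 1 + 2 + 3 + 4 + 5 + 6 = 21.
Step 3: U_X = R1 - n1(n1+1)/2 = 21 - 6*7/2 = 21 - 21 = 0.
       U_Y = n1*n2 - U_X = 48 - 0 = 48.
Step 4: No ties, so the exact null distribution of U (based on enumerating the C(14,6) = 3003 equally likely rank assignments) gives the two-sided p-value.
Step 5: p-value = 0.000666; compare to alpha = 0.05. reject H0.

U_X = 0, p = 0.000666, reject H0 at alpha = 0.05.


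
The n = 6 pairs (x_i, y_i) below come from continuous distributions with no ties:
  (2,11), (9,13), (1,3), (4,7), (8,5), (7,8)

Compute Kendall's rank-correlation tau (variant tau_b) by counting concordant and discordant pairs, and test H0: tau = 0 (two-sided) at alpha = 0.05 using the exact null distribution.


Step 1: Enumerate the 15 unordered pairs (i,j) with i<j and classify each by sign(x_j-x_i) * sign(y_j-y_i).
  (1,2):dx=+7,dy=+2->C; (1,3):dx=-1,dy=-8->C; (1,4):dx=+2,dy=-4->D; (1,5):dx=+6,dy=-6->D
  (1,6):dx=+5,dy=-3->D; (2,3):dx=-8,dy=-10->C; (2,4):dx=-5,dy=-6->C; (2,5):dx=-1,dy=-8->C
  (2,6):dx=-2,dy=-5->C; (3,4):dx=+3,dy=+4->C; (3,5):dx=+7,dy=+2->C; (3,6):dx=+6,dy=+5->C
  (4,5):dx=+4,dy=-2->D; (4,6):dx=+3,dy=+1->C; (5,6):dx=-1,dy=+3->D
Step 2: C = 10, D = 5, total pairs = 15.
Step 3: tau = (C - D)/(n(n-1)/2) = (10 - 5)/15 = 0.333333.
Step 4: Exact two-sided p-value (enumerate n! = 720 permutations of y under H0): p = 0.469444.
Step 5: alpha = 0.05. fail to reject H0.

tau_b = 0.3333 (C=10, D=5), p = 0.469444, fail to reject H0.


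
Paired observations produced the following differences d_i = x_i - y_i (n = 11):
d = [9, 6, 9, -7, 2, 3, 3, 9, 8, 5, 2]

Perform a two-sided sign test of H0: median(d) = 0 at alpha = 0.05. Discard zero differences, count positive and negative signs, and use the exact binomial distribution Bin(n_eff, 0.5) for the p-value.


Step 1: Discard zero differences. Original n = 11; n_eff = number of nonzero differences = 11.
Nonzero differences (with sign): +9, +6, +9, -7, +2, +3, +3, +9, +8, +5, +2
Step 2: Count signs: positive = 10, negative = 1.
Step 3: Under H0: P(positive) = 0.5, so the number of positives S ~ Bin(11, 0.5).
Step 4: Two-sided exact p-value = sum of Bin(11,0.5) probabilities at or below the observed probability = 0.011719.
Step 5: alpha = 0.05. reject H0.

n_eff = 11, pos = 10, neg = 1, p = 0.011719, reject H0.


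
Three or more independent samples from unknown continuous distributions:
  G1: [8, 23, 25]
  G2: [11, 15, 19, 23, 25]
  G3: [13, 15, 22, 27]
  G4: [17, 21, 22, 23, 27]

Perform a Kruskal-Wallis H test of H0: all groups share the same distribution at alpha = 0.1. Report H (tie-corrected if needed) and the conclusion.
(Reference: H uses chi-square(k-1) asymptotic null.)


Step 1: Combine all N = 17 observations and assign midranks.
sorted (value, group, rank): (8,G1,1), (11,G2,2), (13,G3,3), (15,G2,4.5), (15,G3,4.5), (17,G4,6), (19,G2,7), (21,G4,8), (22,G3,9.5), (22,G4,9.5), (23,G1,12), (23,G2,12), (23,G4,12), (25,G1,14.5), (25,G2,14.5), (27,G3,16.5), (27,G4,16.5)
Step 2: Sum ranks within each group.
R_1 = 27.5 (n_1 = 3)
R_2 = 40 (n_2 = 5)
R_3 = 33.5 (n_3 = 4)
R_4 = 52 (n_4 = 5)
Step 3: H = 12/(N(N+1)) * sum(R_i^2/n_i) - 3(N+1)
     = 12/(17*18) * (27.5^2/3 + 40^2/5 + 33.5^2/4 + 52^2/5) - 3*18
     = 0.039216 * 1393.45 - 54
     = 0.644935.
Step 4: Ties present; correction factor C = 1 - 48/(17^3 - 17) = 0.990196. Corrected H = 0.644935 / 0.990196 = 0.651320.
Step 5: Under H0, H ~ chi^2(3); p-value = 0.884590.
Step 6: alpha = 0.1. fail to reject H0.

H = 0.6513, df = 3, p = 0.884590, fail to reject H0.


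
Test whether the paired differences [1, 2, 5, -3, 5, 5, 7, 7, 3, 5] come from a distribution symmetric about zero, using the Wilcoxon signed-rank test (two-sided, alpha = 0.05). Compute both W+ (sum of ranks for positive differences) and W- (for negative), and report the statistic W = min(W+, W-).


Step 1: Drop any zero differences (none here) and take |d_i|.
|d| = [1, 2, 5, 3, 5, 5, 7, 7, 3, 5]
Step 2: Midrank |d_i| (ties get averaged ranks).
ranks: |1|->1, |2|->2, |5|->6.5, |3|->3.5, |5|->6.5, |5|->6.5, |7|->9.5, |7|->9.5, |3|->3.5, |5|->6.5
Step 3: Attach original signs; sum ranks with positive sign and with negative sign.
W+ = 1 + 2 + 6.5 + 6.5 + 6.5 + 9.5 + 9.5 + 3.5 + 6.5 = 51.5
W- = 3.5 = 3.5
(Check: W+ + W- = 55 should equal n(n+1)/2 = 55.)
Step 4: Test statistic W = min(W+, W-) = 3.5.
Step 5: Ties in |d|, so use the tie-corrected normal approximation.
        E[W] = n(n+1)/4 = 10*11/4 = 27.5.
        Tie groups: |d|=3 (t=2), |d|=5 (t=4), |d|=7 (t=2); sum(t^3 - t) = 72.
        Var[W] = n(n+1)(2n+1)/24 - sum(t^3-t)/48 = 2310/24 - 72/48 = 94.75.
        z = (W - E[W]) / sqrt(Var[W]) = (3.5 - 27.5) / 9.7340 = -2.4656.
        Two-sided p = 2*Phi(z) = 0.013679.
Step 6: alpha = 0.05. reject H0.

W+ = 51.5, W- = 3.5, W = min = 3.5, p = 0.013679, reject H0.


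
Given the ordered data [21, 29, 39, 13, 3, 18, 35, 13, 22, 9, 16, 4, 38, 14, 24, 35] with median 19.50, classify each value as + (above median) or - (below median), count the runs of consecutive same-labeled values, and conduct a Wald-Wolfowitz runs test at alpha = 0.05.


Step 1: Compute median = 19.50; label A = above, B = below.
Labels in order: AAABBBABABBBABAA  (n_A = 8, n_B = 8)
Step 2: Count runs R = 9.
Step 3: Under H0 (random ordering), E[R] = 2*n_A*n_B/(n_A+n_B) + 1 = 2*8*8/16 + 1 = 9.0000.
        Var[R] = 2*n_A*n_B*(2*n_A*n_B - n_A - n_B) / ((n_A+n_B)^2 * (n_A+n_B-1)) = 14336/3840 = 3.7333.
        SD[R] = 1.9322.
Step 4: R = E[R], so z = 0 with no continuity correction.
Step 5: Two-sided p-value via normal approximation = 2*(1 - Phi(|z|)) = 1.000000.
Step 6: alpha = 0.05. fail to reject H0.

R = 9, z = 0.0000, p = 1.000000, fail to reject H0.


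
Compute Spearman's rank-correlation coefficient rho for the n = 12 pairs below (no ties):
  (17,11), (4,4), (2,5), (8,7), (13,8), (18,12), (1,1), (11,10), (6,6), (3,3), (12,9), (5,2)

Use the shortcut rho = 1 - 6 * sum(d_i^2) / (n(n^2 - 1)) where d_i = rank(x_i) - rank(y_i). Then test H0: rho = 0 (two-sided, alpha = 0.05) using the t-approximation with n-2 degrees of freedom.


Step 1: Rank x and y separately (midranks; no ties here).
rank(x): 17->11, 4->4, 2->2, 8->7, 13->10, 18->12, 1->1, 11->8, 6->6, 3->3, 12->9, 5->5
rank(y): 11->11, 4->4, 5->5, 7->7, 8->8, 12->12, 1->1, 10->10, 6->6, 3->3, 9->9, 2->2
Step 2: d_i = R_x(i) - R_y(i); compute d_i^2.
  (11-11)^2=0, (4-4)^2=0, (2-5)^2=9, (7-7)^2=0, (10-8)^2=4, (12-12)^2=0, (1-1)^2=0, (8-10)^2=4, (6-6)^2=0, (3-3)^2=0, (9-9)^2=0, (5-2)^2=9
sum(d^2) = 26.
Step 3: rho = 1 - 6*26 / (12*(12^2 - 1)) = 1 - 156/1716 = 0.909091.
Step 4: Under H0, t = rho * sqrt((n-2)/(1-rho^2)) = 6.9007 ~ t(10).
Step 5: Two-sided p-value from the t-distribution with 10 df = 0.000042.
Step 6: alpha = 0.05. reject H0.

rho = 0.9091, p = 0.000042, reject H0 at alpha = 0.05.


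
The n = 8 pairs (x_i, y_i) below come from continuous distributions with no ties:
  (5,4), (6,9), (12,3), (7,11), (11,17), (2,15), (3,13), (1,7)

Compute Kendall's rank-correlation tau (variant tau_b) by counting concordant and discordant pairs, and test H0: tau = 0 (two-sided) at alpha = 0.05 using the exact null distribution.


Step 1: Enumerate the 28 unordered pairs (i,j) with i<j and classify each by sign(x_j-x_i) * sign(y_j-y_i).
  (1,2):dx=+1,dy=+5->C; (1,3):dx=+7,dy=-1->D; (1,4):dx=+2,dy=+7->C; (1,5):dx=+6,dy=+13->C
  (1,6):dx=-3,dy=+11->D; (1,7):dx=-2,dy=+9->D; (1,8):dx=-4,dy=+3->D; (2,3):dx=+6,dy=-6->D
  (2,4):dx=+1,dy=+2->C; (2,5):dx=+5,dy=+8->C; (2,6):dx=-4,dy=+6->D; (2,7):dx=-3,dy=+4->D
  (2,8):dx=-5,dy=-2->C; (3,4):dx=-5,dy=+8->D; (3,5):dx=-1,dy=+14->D; (3,6):dx=-10,dy=+12->D
  (3,7):dx=-9,dy=+10->D; (3,8):dx=-11,dy=+4->D; (4,5):dx=+4,dy=+6->C; (4,6):dx=-5,dy=+4->D
  (4,7):dx=-4,dy=+2->D; (4,8):dx=-6,dy=-4->C; (5,6):dx=-9,dy=-2->C; (5,7):dx=-8,dy=-4->C
  (5,8):dx=-10,dy=-10->C; (6,7):dx=+1,dy=-2->D; (6,8):dx=-1,dy=-8->C; (7,8):dx=-2,dy=-6->C
Step 2: C = 13, D = 15, total pairs = 28.
Step 3: tau = (C - D)/(n(n-1)/2) = (13 - 15)/28 = -0.071429.
Step 4: Exact two-sided p-value (enumerate n! = 40320 permutations of y under H0): p = 0.904861.
Step 5: alpha = 0.05. fail to reject H0.

tau_b = -0.0714 (C=13, D=15), p = 0.904861, fail to reject H0.


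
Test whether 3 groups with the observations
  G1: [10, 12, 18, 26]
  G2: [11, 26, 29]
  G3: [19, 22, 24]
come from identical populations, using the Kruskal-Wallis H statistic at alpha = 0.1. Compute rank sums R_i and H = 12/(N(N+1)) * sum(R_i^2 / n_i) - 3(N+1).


Step 1: Combine all N = 10 observations and assign midranks.
sorted (value, group, rank): (10,G1,1), (11,G2,2), (12,G1,3), (18,G1,4), (19,G3,5), (22,G3,6), (24,G3,7), (26,G1,8.5), (26,G2,8.5), (29,G2,10)
Step 2: Sum ranks within each group.
R_1 = 16.5 (n_1 = 4)
R_2 = 20.5 (n_2 = 3)
R_3 = 18 (n_3 = 3)
Step 3: H = 12/(N(N+1)) * sum(R_i^2/n_i) - 3(N+1)
     = 12/(10*11) * (16.5^2/4 + 20.5^2/3 + 18^2/3) - 3*11
     = 0.109091 * 316.146 - 33
     = 1.488636.
Step 4: Ties present; correction factor C = 1 - 6/(10^3 - 10) = 0.993939. Corrected H = 1.488636 / 0.993939 = 1.497713.
Step 5: Under H0, H ~ chi^2(2); p-value = 0.472907.
Step 6: alpha = 0.1. fail to reject H0.

H = 1.4977, df = 2, p = 0.472907, fail to reject H0.


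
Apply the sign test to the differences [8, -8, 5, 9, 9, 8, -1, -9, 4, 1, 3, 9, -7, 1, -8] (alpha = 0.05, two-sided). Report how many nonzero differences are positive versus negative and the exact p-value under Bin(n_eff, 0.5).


Step 1: Discard zero differences. Original n = 15; n_eff = number of nonzero differences = 15.
Nonzero differences (with sign): +8, -8, +5, +9, +9, +8, -1, -9, +4, +1, +3, +9, -7, +1, -8
Step 2: Count signs: positive = 10, negative = 5.
Step 3: Under H0: P(positive) = 0.5, so the number of positives S ~ Bin(15, 0.5).
Step 4: Two-sided exact p-value = sum of Bin(15,0.5) probabilities at or below the observed probability = 0.301758.
Step 5: alpha = 0.05. fail to reject H0.

n_eff = 15, pos = 10, neg = 5, p = 0.301758, fail to reject H0.


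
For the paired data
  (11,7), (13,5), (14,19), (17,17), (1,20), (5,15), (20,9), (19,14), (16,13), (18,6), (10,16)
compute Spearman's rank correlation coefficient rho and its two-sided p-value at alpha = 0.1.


Step 1: Rank x and y separately (midranks; no ties here).
rank(x): 11->4, 13->5, 14->6, 17->8, 1->1, 5->2, 20->11, 19->10, 16->7, 18->9, 10->3
rank(y): 7->3, 5->1, 19->10, 17->9, 20->11, 15->7, 9->4, 14->6, 13->5, 6->2, 16->8
Step 2: d_i = R_x(i) - R_y(i); compute d_i^2.
  (4-3)^2=1, (5-1)^2=16, (6-10)^2=16, (8-9)^2=1, (1-11)^2=100, (2-7)^2=25, (11-4)^2=49, (10-6)^2=16, (7-5)^2=4, (9-2)^2=49, (3-8)^2=25
sum(d^2) = 302.
Step 3: rho = 1 - 6*302 / (11*(11^2 - 1)) = 1 - 1812/1320 = -0.372727.
Step 4: Under H0, t = rho * sqrt((n-2)/(1-rho^2)) = -1.2050 ~ t(9).
Step 5: Two-sided p-value from the t-distribution with 9 df = 0.258926.
Step 6: alpha = 0.1. fail to reject H0.

rho = -0.3727, p = 0.258926, fail to reject H0 at alpha = 0.1.


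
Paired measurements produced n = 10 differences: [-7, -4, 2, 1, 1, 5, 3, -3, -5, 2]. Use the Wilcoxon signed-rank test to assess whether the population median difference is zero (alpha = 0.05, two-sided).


Step 1: Drop any zero differences (none here) and take |d_i|.
|d| = [7, 4, 2, 1, 1, 5, 3, 3, 5, 2]
Step 2: Midrank |d_i| (ties get averaged ranks).
ranks: |7|->10, |4|->7, |2|->3.5, |1|->1.5, |1|->1.5, |5|->8.5, |3|->5.5, |3|->5.5, |5|->8.5, |2|->3.5
Step 3: Attach original signs; sum ranks with positive sign and with negative sign.
W+ = 3.5 + 1.5 + 1.5 + 8.5 + 5.5 + 3.5 = 24
W- = 10 + 7 + 5.5 + 8.5 = 31
(Check: W+ + W- = 55 should equal n(n+1)/2 = 55.)
Step 4: Test statistic W = min(W+, W-) = 24.
Step 5: Ties in |d|, so use the tie-corrected normal approximation.
        E[W] = n(n+1)/4 = 10*11/4 = 27.5.
        Tie groups: |d|=1 (t=2), |d|=2 (t=2), |d|=3 (t=2), |d|=5 (t=2); sum(t^3 - t) = 24.
        Var[W] = n(n+1)(2n+1)/24 - sum(t^3-t)/48 = 2310/24 - 24/48 = 95.75.
        z = (W - E[W]) / sqrt(Var[W]) = (24 - 27.5) / 9.7852 = -0.3577.
        Two-sided p = 2*Phi(z) = 0.720580.
Step 6: alpha = 0.05. fail to reject H0.

W+ = 24, W- = 31, W = min = 24, p = 0.720580, fail to reject H0.


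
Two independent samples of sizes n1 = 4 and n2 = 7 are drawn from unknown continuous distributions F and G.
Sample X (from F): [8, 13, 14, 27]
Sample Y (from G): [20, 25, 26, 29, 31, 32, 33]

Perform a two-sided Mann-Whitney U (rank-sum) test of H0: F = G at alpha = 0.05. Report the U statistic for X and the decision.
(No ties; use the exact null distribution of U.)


Step 1: Combine and sort all 11 observations; assign midranks.
sorted (value, group): (8,X), (13,X), (14,X), (20,Y), (25,Y), (26,Y), (27,X), (29,Y), (31,Y), (32,Y), (33,Y)
ranks: 8->1, 13->2, 14->3, 20->4, 25->5, 26->6, 27->7, 29->8, 31->9, 32->10, 33->11
Step 2: Rank sum for X: R1 = 1 + 2 + 3 + 7 = 13.
Step 3: U_X = R1 - n1(n1+1)/2 = 13 - 4*5/2 = 13 - 10 = 3.
       U_Y = n1*n2 - U_X = 28 - 3 = 25.
Step 4: No ties, so the exact null distribution of U (based on enumerating the C(11,4) = 330 equally likely rank assignments) gives the two-sided p-value.
Step 5: p-value = 0.042424; compare to alpha = 0.05. reject H0.

U_X = 3, p = 0.042424, reject H0 at alpha = 0.05.


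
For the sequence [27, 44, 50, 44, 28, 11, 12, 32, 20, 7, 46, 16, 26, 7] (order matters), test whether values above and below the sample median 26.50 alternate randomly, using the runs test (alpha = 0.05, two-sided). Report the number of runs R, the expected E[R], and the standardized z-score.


Step 1: Compute median = 26.50; label A = above, B = below.
Labels in order: AAAAABBABBABBB  (n_A = 7, n_B = 7)
Step 2: Count runs R = 6.
Step 3: Under H0 (random ordering), E[R] = 2*n_A*n_B/(n_A+n_B) + 1 = 2*7*7/14 + 1 = 8.0000.
        Var[R] = 2*n_A*n_B*(2*n_A*n_B - n_A - n_B) / ((n_A+n_B)^2 * (n_A+n_B-1)) = 8232/2548 = 3.2308.
        SD[R] = 1.7974.
Step 4: Continuity-corrected z = (R + 0.5 - E[R]) / SD[R] = (6 + 0.5 - 8.0000) / 1.7974 = -0.8345.
Step 5: Two-sided p-value via normal approximation = 2*(1 - Phi(|z|)) = 0.403986.
Step 6: alpha = 0.05. fail to reject H0.

R = 6, z = -0.8345, p = 0.403986, fail to reject H0.


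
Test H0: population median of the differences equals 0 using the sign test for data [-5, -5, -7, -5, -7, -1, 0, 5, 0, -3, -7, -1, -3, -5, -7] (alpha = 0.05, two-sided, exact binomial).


Step 1: Discard zero differences. Original n = 15; n_eff = number of nonzero differences = 13.
Nonzero differences (with sign): -5, -5, -7, -5, -7, -1, +5, -3, -7, -1, -3, -5, -7
Step 2: Count signs: positive = 1, negative = 12.
Step 3: Under H0: P(positive) = 0.5, so the number of positives S ~ Bin(13, 0.5).
Step 4: Two-sided exact p-value = sum of Bin(13,0.5) probabilities at or below the observed probability = 0.003418.
Step 5: alpha = 0.05. reject H0.

n_eff = 13, pos = 1, neg = 12, p = 0.003418, reject H0.


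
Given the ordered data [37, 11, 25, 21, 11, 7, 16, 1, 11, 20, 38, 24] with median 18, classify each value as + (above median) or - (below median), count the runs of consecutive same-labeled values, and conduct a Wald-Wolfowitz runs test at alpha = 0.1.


Step 1: Compute median = 18; label A = above, B = below.
Labels in order: ABAABBBBBAAA  (n_A = 6, n_B = 6)
Step 2: Count runs R = 5.
Step 3: Under H0 (random ordering), E[R] = 2*n_A*n_B/(n_A+n_B) + 1 = 2*6*6/12 + 1 = 7.0000.
        Var[R] = 2*n_A*n_B*(2*n_A*n_B - n_A - n_B) / ((n_A+n_B)^2 * (n_A+n_B-1)) = 4320/1584 = 2.7273.
        SD[R] = 1.6514.
Step 4: Continuity-corrected z = (R + 0.5 - E[R]) / SD[R] = (5 + 0.5 - 7.0000) / 1.6514 = -0.9083.
Step 5: Two-sided p-value via normal approximation = 2*(1 - Phi(|z|)) = 0.363722.
Step 6: alpha = 0.1. fail to reject H0.

R = 5, z = -0.9083, p = 0.363722, fail to reject H0.


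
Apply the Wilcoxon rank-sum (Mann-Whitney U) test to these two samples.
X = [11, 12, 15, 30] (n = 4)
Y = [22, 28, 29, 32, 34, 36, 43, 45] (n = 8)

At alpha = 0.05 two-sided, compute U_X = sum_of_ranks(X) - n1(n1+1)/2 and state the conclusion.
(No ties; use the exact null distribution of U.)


Step 1: Combine and sort all 12 observations; assign midranks.
sorted (value, group): (11,X), (12,X), (15,X), (22,Y), (28,Y), (29,Y), (30,X), (32,Y), (34,Y), (36,Y), (43,Y), (45,Y)
ranks: 11->1, 12->2, 15->3, 22->4, 28->5, 29->6, 30->7, 32->8, 34->9, 36->10, 43->11, 45->12
Step 2: Rank sum for X: R1 = 1 + 2 + 3 + 7 = 13.
Step 3: U_X = R1 - n1(n1+1)/2 = 13 - 4*5/2 = 13 - 10 = 3.
       U_Y = n1*n2 - U_X = 32 - 3 = 29.
Step 4: No ties, so the exact null distribution of U (based on enumerating the C(12,4) = 495 equally likely rank assignments) gives the two-sided p-value.
Step 5: p-value = 0.028283; compare to alpha = 0.05. reject H0.

U_X = 3, p = 0.028283, reject H0 at alpha = 0.05.


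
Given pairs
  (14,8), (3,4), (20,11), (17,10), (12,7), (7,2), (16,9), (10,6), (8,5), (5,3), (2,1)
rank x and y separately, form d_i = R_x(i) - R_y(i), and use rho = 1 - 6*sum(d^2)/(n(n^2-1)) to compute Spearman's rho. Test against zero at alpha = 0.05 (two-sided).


Step 1: Rank x and y separately (midranks; no ties here).
rank(x): 14->8, 3->2, 20->11, 17->10, 12->7, 7->4, 16->9, 10->6, 8->5, 5->3, 2->1
rank(y): 8->8, 4->4, 11->11, 10->10, 7->7, 2->2, 9->9, 6->6, 5->5, 3->3, 1->1
Step 2: d_i = R_x(i) - R_y(i); compute d_i^2.
  (8-8)^2=0, (2-4)^2=4, (11-11)^2=0, (10-10)^2=0, (7-7)^2=0, (4-2)^2=4, (9-9)^2=0, (6-6)^2=0, (5-5)^2=0, (3-3)^2=0, (1-1)^2=0
sum(d^2) = 8.
Step 3: rho = 1 - 6*8 / (11*(11^2 - 1)) = 1 - 48/1320 = 0.963636.
Step 4: Under H0, t = rho * sqrt((n-2)/(1-rho^2)) = 10.8186 ~ t(9).
Step 5: Two-sided p-value from the t-distribution with 9 df = 0.000002.
Step 6: alpha = 0.05. reject H0.

rho = 0.9636, p = 0.000002, reject H0 at alpha = 0.05.


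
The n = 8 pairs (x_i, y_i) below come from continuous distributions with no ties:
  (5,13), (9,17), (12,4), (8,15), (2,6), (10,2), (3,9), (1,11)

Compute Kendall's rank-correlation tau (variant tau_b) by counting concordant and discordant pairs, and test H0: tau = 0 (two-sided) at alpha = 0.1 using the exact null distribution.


Step 1: Enumerate the 28 unordered pairs (i,j) with i<j and classify each by sign(x_j-x_i) * sign(y_j-y_i).
  (1,2):dx=+4,dy=+4->C; (1,3):dx=+7,dy=-9->D; (1,4):dx=+3,dy=+2->C; (1,5):dx=-3,dy=-7->C
  (1,6):dx=+5,dy=-11->D; (1,7):dx=-2,dy=-4->C; (1,8):dx=-4,dy=-2->C; (2,3):dx=+3,dy=-13->D
  (2,4):dx=-1,dy=-2->C; (2,5):dx=-7,dy=-11->C; (2,6):dx=+1,dy=-15->D; (2,7):dx=-6,dy=-8->C
  (2,8):dx=-8,dy=-6->C; (3,4):dx=-4,dy=+11->D; (3,5):dx=-10,dy=+2->D; (3,6):dx=-2,dy=-2->C
  (3,7):dx=-9,dy=+5->D; (3,8):dx=-11,dy=+7->D; (4,5):dx=-6,dy=-9->C; (4,6):dx=+2,dy=-13->D
  (4,7):dx=-5,dy=-6->C; (4,8):dx=-7,dy=-4->C; (5,6):dx=+8,dy=-4->D; (5,7):dx=+1,dy=+3->C
  (5,8):dx=-1,dy=+5->D; (6,7):dx=-7,dy=+7->D; (6,8):dx=-9,dy=+9->D; (7,8):dx=-2,dy=+2->D
Step 2: C = 14, D = 14, total pairs = 28.
Step 3: tau = (C - D)/(n(n-1)/2) = (14 - 14)/28 = 0.000000.
Step 4: Exact two-sided p-value (enumerate n! = 40320 permutations of y under H0): p = 1.000000.
Step 5: alpha = 0.1. fail to reject H0.

tau_b = 0.0000 (C=14, D=14), p = 1.000000, fail to reject H0.


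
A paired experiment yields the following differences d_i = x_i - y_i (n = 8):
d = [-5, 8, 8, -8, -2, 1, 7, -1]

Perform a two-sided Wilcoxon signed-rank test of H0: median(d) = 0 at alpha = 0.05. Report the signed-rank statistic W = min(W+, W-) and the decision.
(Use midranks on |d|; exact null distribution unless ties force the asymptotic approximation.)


Step 1: Drop any zero differences (none here) and take |d_i|.
|d| = [5, 8, 8, 8, 2, 1, 7, 1]
Step 2: Midrank |d_i| (ties get averaged ranks).
ranks: |5|->4, |8|->7, |8|->7, |8|->7, |2|->3, |1|->1.5, |7|->5, |1|->1.5
Step 3: Attach original signs; sum ranks with positive sign and with negative sign.
W+ = 7 + 7 + 1.5 + 5 = 20.5
W- = 4 + 7 + 3 + 1.5 = 15.5
(Check: W+ + W- = 36 should equal n(n+1)/2 = 36.)
Step 4: Test statistic W = min(W+, W-) = 15.5.
Step 5: Ties in |d|, so use the tie-corrected normal approximation.
        E[W] = n(n+1)/4 = 8*9/4 = 18.
        Tie groups: |d|=1 (t=2), |d|=8 (t=3); sum(t^3 - t) = 30.
        Var[W] = n(n+1)(2n+1)/24 - sum(t^3-t)/48 = 1224/24 - 30/48 = 50.375.
        z = (W - E[W]) / sqrt(Var[W]) = (15.5 - 18) / 7.0975 = -0.3522.
        Two-sided p = 2*Phi(z) = 0.724662.
Step 6: alpha = 0.05. fail to reject H0.

W+ = 20.5, W- = 15.5, W = min = 15.5, p = 0.724662, fail to reject H0.


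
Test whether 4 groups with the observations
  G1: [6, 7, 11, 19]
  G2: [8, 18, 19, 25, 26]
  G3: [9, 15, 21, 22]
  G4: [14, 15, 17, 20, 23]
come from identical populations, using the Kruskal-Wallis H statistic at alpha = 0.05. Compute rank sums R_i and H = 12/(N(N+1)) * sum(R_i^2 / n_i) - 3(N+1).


Step 1: Combine all N = 18 observations and assign midranks.
sorted (value, group, rank): (6,G1,1), (7,G1,2), (8,G2,3), (9,G3,4), (11,G1,5), (14,G4,6), (15,G3,7.5), (15,G4,7.5), (17,G4,9), (18,G2,10), (19,G1,11.5), (19,G2,11.5), (20,G4,13), (21,G3,14), (22,G3,15), (23,G4,16), (25,G2,17), (26,G2,18)
Step 2: Sum ranks within each group.
R_1 = 19.5 (n_1 = 4)
R_2 = 59.5 (n_2 = 5)
R_3 = 40.5 (n_3 = 4)
R_4 = 51.5 (n_4 = 5)
Step 3: H = 12/(N(N+1)) * sum(R_i^2/n_i) - 3(N+1)
     = 12/(18*19) * (19.5^2/4 + 59.5^2/5 + 40.5^2/4 + 51.5^2/5) - 3*19
     = 0.035088 * 1743.62 - 57
     = 4.179825.
Step 4: Ties present; correction factor C = 1 - 12/(18^3 - 18) = 0.997936. Corrected H = 4.179825 / 0.997936 = 4.188469.
Step 5: Under H0, H ~ chi^2(3); p-value = 0.241819.
Step 6: alpha = 0.05. fail to reject H0.

H = 4.1885, df = 3, p = 0.241819, fail to reject H0.


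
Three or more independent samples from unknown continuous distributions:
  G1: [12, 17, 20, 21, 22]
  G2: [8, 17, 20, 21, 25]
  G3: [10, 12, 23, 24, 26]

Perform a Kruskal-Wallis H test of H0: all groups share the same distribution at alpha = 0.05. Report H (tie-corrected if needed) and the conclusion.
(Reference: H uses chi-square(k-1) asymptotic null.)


Step 1: Combine all N = 15 observations and assign midranks.
sorted (value, group, rank): (8,G2,1), (10,G3,2), (12,G1,3.5), (12,G3,3.5), (17,G1,5.5), (17,G2,5.5), (20,G1,7.5), (20,G2,7.5), (21,G1,9.5), (21,G2,9.5), (22,G1,11), (23,G3,12), (24,G3,13), (25,G2,14), (26,G3,15)
Step 2: Sum ranks within each group.
R_1 = 37 (n_1 = 5)
R_2 = 37.5 (n_2 = 5)
R_3 = 45.5 (n_3 = 5)
Step 3: H = 12/(N(N+1)) * sum(R_i^2/n_i) - 3(N+1)
     = 12/(15*16) * (37^2/5 + 37.5^2/5 + 45.5^2/5) - 3*16
     = 0.050000 * 969.1 - 48
     = 0.455000.
Step 4: Ties present; correction factor C = 1 - 24/(15^3 - 15) = 0.992857. Corrected H = 0.455000 / 0.992857 = 0.458273.
Step 5: Under H0, H ~ chi^2(2); p-value = 0.795220.
Step 6: alpha = 0.05. fail to reject H0.

H = 0.4583, df = 2, p = 0.795220, fail to reject H0.


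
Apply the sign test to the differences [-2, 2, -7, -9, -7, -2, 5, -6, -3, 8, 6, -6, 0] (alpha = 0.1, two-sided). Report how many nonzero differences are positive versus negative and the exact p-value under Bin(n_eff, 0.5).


Step 1: Discard zero differences. Original n = 13; n_eff = number of nonzero differences = 12.
Nonzero differences (with sign): -2, +2, -7, -9, -7, -2, +5, -6, -3, +8, +6, -6
Step 2: Count signs: positive = 4, negative = 8.
Step 3: Under H0: P(positive) = 0.5, so the number of positives S ~ Bin(12, 0.5).
Step 4: Two-sided exact p-value = sum of Bin(12,0.5) probabilities at or below the observed probability = 0.387695.
Step 5: alpha = 0.1. fail to reject H0.

n_eff = 12, pos = 4, neg = 8, p = 0.387695, fail to reject H0.


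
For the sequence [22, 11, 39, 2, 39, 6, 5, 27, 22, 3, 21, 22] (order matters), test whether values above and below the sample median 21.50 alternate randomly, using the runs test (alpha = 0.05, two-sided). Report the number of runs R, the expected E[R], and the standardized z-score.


Step 1: Compute median = 21.50; label A = above, B = below.
Labels in order: ABABABBAABBA  (n_A = 6, n_B = 6)
Step 2: Count runs R = 9.
Step 3: Under H0 (random ordering), E[R] = 2*n_A*n_B/(n_A+n_B) + 1 = 2*6*6/12 + 1 = 7.0000.
        Var[R] = 2*n_A*n_B*(2*n_A*n_B - n_A - n_B) / ((n_A+n_B)^2 * (n_A+n_B-1)) = 4320/1584 = 2.7273.
        SD[R] = 1.6514.
Step 4: Continuity-corrected z = (R - 0.5 - E[R]) / SD[R] = (9 - 0.5 - 7.0000) / 1.6514 = 0.9083.
Step 5: Two-sided p-value via normal approximation = 2*(1 - Phi(|z|)) = 0.363722.
Step 6: alpha = 0.05. fail to reject H0.

R = 9, z = 0.9083, p = 0.363722, fail to reject H0.


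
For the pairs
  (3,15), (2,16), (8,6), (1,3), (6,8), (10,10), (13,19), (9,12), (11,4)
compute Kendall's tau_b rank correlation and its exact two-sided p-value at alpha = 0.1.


Step 1: Enumerate the 36 unordered pairs (i,j) with i<j and classify each by sign(x_j-x_i) * sign(y_j-y_i).
  (1,2):dx=-1,dy=+1->D; (1,3):dx=+5,dy=-9->D; (1,4):dx=-2,dy=-12->C; (1,5):dx=+3,dy=-7->D
  (1,6):dx=+7,dy=-5->D; (1,7):dx=+10,dy=+4->C; (1,8):dx=+6,dy=-3->D; (1,9):dx=+8,dy=-11->D
  (2,3):dx=+6,dy=-10->D; (2,4):dx=-1,dy=-13->C; (2,5):dx=+4,dy=-8->D; (2,6):dx=+8,dy=-6->D
  (2,7):dx=+11,dy=+3->C; (2,8):dx=+7,dy=-4->D; (2,9):dx=+9,dy=-12->D; (3,4):dx=-7,dy=-3->C
  (3,5):dx=-2,dy=+2->D; (3,6):dx=+2,dy=+4->C; (3,7):dx=+5,dy=+13->C; (3,8):dx=+1,dy=+6->C
  (3,9):dx=+3,dy=-2->D; (4,5):dx=+5,dy=+5->C; (4,6):dx=+9,dy=+7->C; (4,7):dx=+12,dy=+16->C
  (4,8):dx=+8,dy=+9->C; (4,9):dx=+10,dy=+1->C; (5,6):dx=+4,dy=+2->C; (5,7):dx=+7,dy=+11->C
  (5,8):dx=+3,dy=+4->C; (5,9):dx=+5,dy=-4->D; (6,7):dx=+3,dy=+9->C; (6,8):dx=-1,dy=+2->D
  (6,9):dx=+1,dy=-6->D; (7,8):dx=-4,dy=-7->C; (7,9):dx=-2,dy=-15->C; (8,9):dx=+2,dy=-8->D
Step 2: C = 19, D = 17, total pairs = 36.
Step 3: tau = (C - D)/(n(n-1)/2) = (19 - 17)/36 = 0.055556.
Step 4: Exact two-sided p-value (enumerate n! = 362880 permutations of y under H0): p = 0.919455.
Step 5: alpha = 0.1. fail to reject H0.

tau_b = 0.0556 (C=19, D=17), p = 0.919455, fail to reject H0.


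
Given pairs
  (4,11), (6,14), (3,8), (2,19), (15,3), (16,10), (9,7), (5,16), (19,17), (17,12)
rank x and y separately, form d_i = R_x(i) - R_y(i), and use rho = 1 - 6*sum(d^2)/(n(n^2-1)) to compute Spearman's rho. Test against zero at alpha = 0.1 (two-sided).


Step 1: Rank x and y separately (midranks; no ties here).
rank(x): 4->3, 6->5, 3->2, 2->1, 15->7, 16->8, 9->6, 5->4, 19->10, 17->9
rank(y): 11->5, 14->7, 8->3, 19->10, 3->1, 10->4, 7->2, 16->8, 17->9, 12->6
Step 2: d_i = R_x(i) - R_y(i); compute d_i^2.
  (3-5)^2=4, (5-7)^2=4, (2-3)^2=1, (1-10)^2=81, (7-1)^2=36, (8-4)^2=16, (6-2)^2=16, (4-8)^2=16, (10-9)^2=1, (9-6)^2=9
sum(d^2) = 184.
Step 3: rho = 1 - 6*184 / (10*(10^2 - 1)) = 1 - 1104/990 = -0.115152.
Step 4: Under H0, t = rho * sqrt((n-2)/(1-rho^2)) = -0.3279 ~ t(8).
Step 5: Two-sided p-value from the t-distribution with 8 df = 0.751420.
Step 6: alpha = 0.1. fail to reject H0.

rho = -0.1152, p = 0.751420, fail to reject H0 at alpha = 0.1.


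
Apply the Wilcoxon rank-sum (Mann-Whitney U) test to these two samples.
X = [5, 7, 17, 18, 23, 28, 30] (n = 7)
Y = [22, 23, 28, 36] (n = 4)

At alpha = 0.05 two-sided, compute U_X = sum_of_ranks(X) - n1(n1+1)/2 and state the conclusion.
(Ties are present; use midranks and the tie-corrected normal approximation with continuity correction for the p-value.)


Step 1: Combine and sort all 11 observations; assign midranks.
sorted (value, group): (5,X), (7,X), (17,X), (18,X), (22,Y), (23,X), (23,Y), (28,X), (28,Y), (30,X), (36,Y)
ranks: 5->1, 7->2, 17->3, 18->4, 22->5, 23->6.5, 23->6.5, 28->8.5, 28->8.5, 30->10, 36->11
Step 2: Rank sum for X: R1 = 1 + 2 + 3 + 4 + 6.5 + 8.5 + 10 = 35.
Step 3: U_X = R1 - n1(n1+1)/2 = 35 - 7*8/2 = 35 - 28 = 7.
       U_Y = n1*n2 - U_X = 28 - 7 = 21.
Step 4: Ties are present, so use the tie-corrected normal approximation (with continuity correction) for the p-value.
Step 5: p-value = 0.217200; compare to alpha = 0.05. fail to reject H0.

U_X = 7, p = 0.217200, fail to reject H0 at alpha = 0.05.


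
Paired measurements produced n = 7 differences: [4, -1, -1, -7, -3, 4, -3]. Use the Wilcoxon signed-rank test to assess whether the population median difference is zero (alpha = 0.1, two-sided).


Step 1: Drop any zero differences (none here) and take |d_i|.
|d| = [4, 1, 1, 7, 3, 4, 3]
Step 2: Midrank |d_i| (ties get averaged ranks).
ranks: |4|->5.5, |1|->1.5, |1|->1.5, |7|->7, |3|->3.5, |4|->5.5, |3|->3.5
Step 3: Attach original signs; sum ranks with positive sign and with negative sign.
W+ = 5.5 + 5.5 = 11
W- = 1.5 + 1.5 + 7 + 3.5 + 3.5 = 17
(Check: W+ + W- = 28 should equal n(n+1)/2 = 28.)
Step 4: Test statistic W = min(W+, W-) = 11.
Step 5: Ties in |d|, so use the tie-corrected normal approximation.
        E[W] = n(n+1)/4 = 7*8/4 = 14.
        Tie groups: |d|=1 (t=2), |d|=3 (t=2), |d|=4 (t=2); sum(t^3 - t) = 18.
        Var[W] = n(n+1)(2n+1)/24 - sum(t^3-t)/48 = 840/24 - 18/48 = 34.625.
        z = (W - E[W]) / sqrt(Var[W]) = (11 - 14) / 5.8843 = -0.5098.
        Two-sided p = 2*Phi(z) = 0.610170.
Step 6: alpha = 0.1. fail to reject H0.

W+ = 11, W- = 17, W = min = 11, p = 0.610170, fail to reject H0.


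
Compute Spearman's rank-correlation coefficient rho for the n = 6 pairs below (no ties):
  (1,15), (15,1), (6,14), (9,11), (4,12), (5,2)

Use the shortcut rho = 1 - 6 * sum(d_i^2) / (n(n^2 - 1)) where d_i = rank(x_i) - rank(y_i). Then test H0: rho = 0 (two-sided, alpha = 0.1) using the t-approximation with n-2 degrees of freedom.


Step 1: Rank x and y separately (midranks; no ties here).
rank(x): 1->1, 15->6, 6->4, 9->5, 4->2, 5->3
rank(y): 15->6, 1->1, 14->5, 11->3, 12->4, 2->2
Step 2: d_i = R_x(i) - R_y(i); compute d_i^2.
  (1-6)^2=25, (6-1)^2=25, (4-5)^2=1, (5-3)^2=4, (2-4)^2=4, (3-2)^2=1
sum(d^2) = 60.
Step 3: rho = 1 - 6*60 / (6*(6^2 - 1)) = 1 - 360/210 = -0.714286.
Step 4: Under H0, t = rho * sqrt((n-2)/(1-rho^2)) = -2.0412 ~ t(4).
Step 5: Two-sided p-value from the t-distribution with 4 df = 0.110787.
Step 6: alpha = 0.1. fail to reject H0.

rho = -0.7143, p = 0.110787, fail to reject H0 at alpha = 0.1.


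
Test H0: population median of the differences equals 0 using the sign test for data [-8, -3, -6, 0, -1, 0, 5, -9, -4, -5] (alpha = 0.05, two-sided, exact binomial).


Step 1: Discard zero differences. Original n = 10; n_eff = number of nonzero differences = 8.
Nonzero differences (with sign): -8, -3, -6, -1, +5, -9, -4, -5
Step 2: Count signs: positive = 1, negative = 7.
Step 3: Under H0: P(positive) = 0.5, so the number of positives S ~ Bin(8, 0.5).
Step 4: Two-sided exact p-value = sum of Bin(8,0.5) probabilities at or below the observed probability = 0.070312.
Step 5: alpha = 0.05. fail to reject H0.

n_eff = 8, pos = 1, neg = 7, p = 0.070312, fail to reject H0.
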